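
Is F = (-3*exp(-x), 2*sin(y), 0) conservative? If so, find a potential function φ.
Yes, F is conservative. φ = -2*cos(y) + 3*exp(-x)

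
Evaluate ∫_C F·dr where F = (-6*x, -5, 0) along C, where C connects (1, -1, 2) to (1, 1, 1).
-10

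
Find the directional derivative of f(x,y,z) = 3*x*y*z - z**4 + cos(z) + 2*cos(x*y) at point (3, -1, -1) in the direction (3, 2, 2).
sqrt(17)*(-19 + 6*sin(3) + 2*sin(1))/17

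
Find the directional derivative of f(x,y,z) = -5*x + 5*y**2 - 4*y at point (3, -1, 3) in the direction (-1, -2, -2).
11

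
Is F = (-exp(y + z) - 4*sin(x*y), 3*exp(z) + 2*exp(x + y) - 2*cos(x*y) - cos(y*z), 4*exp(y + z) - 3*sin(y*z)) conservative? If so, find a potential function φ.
No, ∇×F = (-y*sin(y*z) - 3*z*cos(y*z) - 3*exp(z) + 4*exp(y + z), -exp(y + z), 4*x*cos(x*y) + 2*y*sin(x*y) + 2*exp(x + y) + exp(y + z)) ≠ 0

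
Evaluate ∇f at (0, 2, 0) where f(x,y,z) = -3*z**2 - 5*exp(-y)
(0, 5*exp(-2), 0)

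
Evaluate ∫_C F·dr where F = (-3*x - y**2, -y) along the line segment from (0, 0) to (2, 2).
-32/3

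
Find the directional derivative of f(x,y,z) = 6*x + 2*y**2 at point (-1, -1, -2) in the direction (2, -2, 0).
5*sqrt(2)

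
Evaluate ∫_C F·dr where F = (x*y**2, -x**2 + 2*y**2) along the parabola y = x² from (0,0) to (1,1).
1/3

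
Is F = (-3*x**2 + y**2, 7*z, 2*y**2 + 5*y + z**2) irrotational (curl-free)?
No, ∇×F = (4*y - 2, 0, -2*y)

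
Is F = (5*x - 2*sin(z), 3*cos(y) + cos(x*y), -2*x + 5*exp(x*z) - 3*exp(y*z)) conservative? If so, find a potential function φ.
No, ∇×F = (-3*z*exp(y*z), -5*z*exp(x*z) - 2*cos(z) + 2, -y*sin(x*y)) ≠ 0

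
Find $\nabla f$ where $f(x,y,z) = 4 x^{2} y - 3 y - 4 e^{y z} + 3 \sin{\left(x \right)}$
(8*x*y + 3*cos(x), 4*x**2 - 4*z*exp(y*z) - 3, -4*y*exp(y*z))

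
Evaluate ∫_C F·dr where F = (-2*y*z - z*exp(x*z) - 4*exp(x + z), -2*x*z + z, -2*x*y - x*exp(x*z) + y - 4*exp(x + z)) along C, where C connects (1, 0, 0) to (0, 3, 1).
3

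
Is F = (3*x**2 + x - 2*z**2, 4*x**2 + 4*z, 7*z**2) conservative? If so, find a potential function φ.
No, ∇×F = (-4, -4*z, 8*x) ≠ 0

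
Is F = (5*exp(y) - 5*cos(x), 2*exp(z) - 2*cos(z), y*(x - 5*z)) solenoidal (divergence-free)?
No, ∇·F = -5*y + 5*sin(x)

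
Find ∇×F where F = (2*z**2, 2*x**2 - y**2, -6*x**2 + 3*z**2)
(0, 12*x + 4*z, 4*x)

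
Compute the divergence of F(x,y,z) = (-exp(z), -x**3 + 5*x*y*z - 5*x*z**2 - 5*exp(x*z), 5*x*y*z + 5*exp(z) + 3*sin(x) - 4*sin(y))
5*x*y + 5*x*z + 5*exp(z)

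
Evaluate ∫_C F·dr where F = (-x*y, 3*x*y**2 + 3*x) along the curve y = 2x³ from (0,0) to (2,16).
7432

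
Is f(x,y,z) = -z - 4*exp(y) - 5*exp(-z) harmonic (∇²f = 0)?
No, ∇²f = -4*exp(y) - 5*exp(-z)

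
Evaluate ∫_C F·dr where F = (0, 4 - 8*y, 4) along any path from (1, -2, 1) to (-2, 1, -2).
12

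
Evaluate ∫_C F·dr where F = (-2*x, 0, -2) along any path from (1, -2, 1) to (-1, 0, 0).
2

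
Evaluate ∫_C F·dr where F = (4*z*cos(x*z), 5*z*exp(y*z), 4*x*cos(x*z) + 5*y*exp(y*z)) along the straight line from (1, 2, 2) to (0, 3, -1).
-5*exp(4) - 4*sin(2) + 5*exp(-3)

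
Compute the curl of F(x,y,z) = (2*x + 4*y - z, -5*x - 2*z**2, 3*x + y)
(4*z + 1, -4, -9)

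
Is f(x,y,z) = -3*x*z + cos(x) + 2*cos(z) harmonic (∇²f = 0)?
No, ∇²f = -cos(x) - 2*cos(z)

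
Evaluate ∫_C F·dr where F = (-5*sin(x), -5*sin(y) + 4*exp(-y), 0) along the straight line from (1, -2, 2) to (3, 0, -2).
5*cos(3) - 5*cos(1) + 1 - 5*cos(2) + 4*exp(2)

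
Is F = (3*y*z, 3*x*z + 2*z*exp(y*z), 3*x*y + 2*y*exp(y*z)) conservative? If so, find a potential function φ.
Yes, F is conservative. φ = 3*x*y*z + 2*exp(y*z)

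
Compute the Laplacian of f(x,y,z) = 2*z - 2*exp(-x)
-2*exp(-x)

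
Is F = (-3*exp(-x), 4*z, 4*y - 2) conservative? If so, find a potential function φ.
Yes, F is conservative. φ = 4*y*z - 2*z + 3*exp(-x)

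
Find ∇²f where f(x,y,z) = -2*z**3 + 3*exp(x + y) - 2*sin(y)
-12*z + 6*exp(x + y) + 2*sin(y)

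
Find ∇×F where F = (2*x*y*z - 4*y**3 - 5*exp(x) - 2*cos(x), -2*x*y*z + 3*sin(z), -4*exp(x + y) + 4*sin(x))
(2*x*y - 4*exp(x + y) - 3*cos(z), 2*x*y + 4*exp(x + y) - 4*cos(x), -2*x*z + 12*y**2 - 2*y*z)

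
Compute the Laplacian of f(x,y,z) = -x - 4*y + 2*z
0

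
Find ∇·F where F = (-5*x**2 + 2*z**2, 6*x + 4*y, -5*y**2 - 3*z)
1 - 10*x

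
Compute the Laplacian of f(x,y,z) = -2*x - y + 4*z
0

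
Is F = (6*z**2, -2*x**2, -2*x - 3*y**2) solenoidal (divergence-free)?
Yes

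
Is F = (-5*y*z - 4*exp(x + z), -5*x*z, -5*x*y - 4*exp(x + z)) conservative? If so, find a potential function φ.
Yes, F is conservative. φ = -5*x*y*z - 4*exp(x + z)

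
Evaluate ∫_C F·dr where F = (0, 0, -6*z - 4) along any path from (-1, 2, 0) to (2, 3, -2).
-4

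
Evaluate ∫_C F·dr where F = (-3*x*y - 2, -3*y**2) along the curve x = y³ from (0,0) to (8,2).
-1320/7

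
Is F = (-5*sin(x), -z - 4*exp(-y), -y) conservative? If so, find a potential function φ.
Yes, F is conservative. φ = -y*z + 5*cos(x) + 4*exp(-y)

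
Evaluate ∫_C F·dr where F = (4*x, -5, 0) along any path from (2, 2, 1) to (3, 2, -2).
10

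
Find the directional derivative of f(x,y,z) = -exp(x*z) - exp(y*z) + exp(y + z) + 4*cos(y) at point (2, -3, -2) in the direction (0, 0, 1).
(-2*E + 1 + 3*exp(11))*exp(-5)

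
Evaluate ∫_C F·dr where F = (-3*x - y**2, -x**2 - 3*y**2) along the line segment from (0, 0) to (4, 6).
-320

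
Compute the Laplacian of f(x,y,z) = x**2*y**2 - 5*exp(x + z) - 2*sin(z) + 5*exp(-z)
(2*(x**2 + y**2 - 5*exp(x + z) + sin(z))*exp(z) + 5)*exp(-z)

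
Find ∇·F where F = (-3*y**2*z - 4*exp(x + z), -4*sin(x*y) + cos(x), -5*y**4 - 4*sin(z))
-4*x*cos(x*y) - 4*exp(x + z) - 4*cos(z)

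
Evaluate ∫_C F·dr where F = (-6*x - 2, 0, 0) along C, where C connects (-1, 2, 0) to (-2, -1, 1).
-7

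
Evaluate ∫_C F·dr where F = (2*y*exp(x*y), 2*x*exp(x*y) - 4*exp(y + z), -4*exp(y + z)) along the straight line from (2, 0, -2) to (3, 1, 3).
-4*exp(4) - 2 + 4*exp(-2) + 2*exp(3)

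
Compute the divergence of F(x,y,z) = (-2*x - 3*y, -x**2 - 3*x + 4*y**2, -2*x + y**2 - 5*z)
8*y - 7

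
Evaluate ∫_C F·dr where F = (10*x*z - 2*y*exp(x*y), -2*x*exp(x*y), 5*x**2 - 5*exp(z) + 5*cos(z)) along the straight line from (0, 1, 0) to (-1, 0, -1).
-5*sin(1) - 5*exp(-1)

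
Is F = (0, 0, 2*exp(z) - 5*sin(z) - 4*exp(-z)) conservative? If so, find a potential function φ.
Yes, F is conservative. φ = 2*exp(z) + 5*cos(z) + 4*exp(-z)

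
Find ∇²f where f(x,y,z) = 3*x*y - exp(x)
-exp(x)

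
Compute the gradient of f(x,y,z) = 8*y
(0, 8, 0)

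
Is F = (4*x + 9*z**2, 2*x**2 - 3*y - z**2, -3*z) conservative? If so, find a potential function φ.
No, ∇×F = (2*z, 18*z, 4*x) ≠ 0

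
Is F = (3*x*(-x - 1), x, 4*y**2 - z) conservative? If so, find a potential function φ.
No, ∇×F = (8*y, 0, 1) ≠ 0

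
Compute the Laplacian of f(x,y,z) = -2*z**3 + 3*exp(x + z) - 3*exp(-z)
-12*z + 6*exp(x + z) - 3*exp(-z)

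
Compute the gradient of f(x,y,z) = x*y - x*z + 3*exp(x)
(y - z + 3*exp(x), x, -x)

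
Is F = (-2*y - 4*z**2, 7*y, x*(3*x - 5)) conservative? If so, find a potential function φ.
No, ∇×F = (0, -6*x - 8*z + 5, 2) ≠ 0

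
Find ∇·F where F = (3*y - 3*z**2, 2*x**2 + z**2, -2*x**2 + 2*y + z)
1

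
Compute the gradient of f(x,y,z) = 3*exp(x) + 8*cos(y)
(3*exp(x), -8*sin(y), 0)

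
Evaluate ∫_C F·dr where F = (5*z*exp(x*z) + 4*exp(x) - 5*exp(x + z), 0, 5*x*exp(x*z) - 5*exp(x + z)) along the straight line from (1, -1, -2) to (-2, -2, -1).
(-5 - E + 5*exp(2) + (-4 + 5*E)*exp(4))*exp(-3)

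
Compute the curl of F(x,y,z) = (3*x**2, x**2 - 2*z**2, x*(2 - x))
(4*z, 2*x - 2, 2*x)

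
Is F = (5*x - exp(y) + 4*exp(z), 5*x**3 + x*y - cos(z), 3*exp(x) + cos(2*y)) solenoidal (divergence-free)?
No, ∇·F = x + 5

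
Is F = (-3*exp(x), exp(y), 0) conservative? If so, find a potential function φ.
Yes, F is conservative. φ = -3*exp(x) + exp(y)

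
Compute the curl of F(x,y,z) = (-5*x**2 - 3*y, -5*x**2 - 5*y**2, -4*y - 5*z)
(-4, 0, 3 - 10*x)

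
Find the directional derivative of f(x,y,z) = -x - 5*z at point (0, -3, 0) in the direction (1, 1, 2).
-11*sqrt(6)/6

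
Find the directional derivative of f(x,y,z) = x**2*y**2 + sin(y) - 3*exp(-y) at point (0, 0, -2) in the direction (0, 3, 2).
12*sqrt(13)/13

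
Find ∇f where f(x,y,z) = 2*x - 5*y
(2, -5, 0)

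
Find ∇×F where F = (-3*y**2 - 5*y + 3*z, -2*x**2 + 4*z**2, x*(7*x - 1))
(-8*z, 4 - 14*x, -4*x + 6*y + 5)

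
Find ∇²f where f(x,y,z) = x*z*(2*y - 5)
0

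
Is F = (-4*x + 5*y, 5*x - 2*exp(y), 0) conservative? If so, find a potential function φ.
Yes, F is conservative. φ = -2*x**2 + 5*x*y - 2*exp(y)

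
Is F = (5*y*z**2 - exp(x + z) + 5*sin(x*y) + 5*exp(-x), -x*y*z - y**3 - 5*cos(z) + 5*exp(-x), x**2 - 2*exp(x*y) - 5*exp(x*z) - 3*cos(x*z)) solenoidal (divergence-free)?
No, ∇·F = -x*z - 5*x*exp(x*z) + 3*x*sin(x*z) - 3*y**2 + 5*y*cos(x*y) - exp(x + z) - 5*exp(-x)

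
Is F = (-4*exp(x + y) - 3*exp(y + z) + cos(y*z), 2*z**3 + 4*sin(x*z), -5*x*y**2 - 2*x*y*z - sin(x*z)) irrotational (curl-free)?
No, ∇×F = (-10*x*y - 2*x*z - 4*x*cos(x*z) - 6*z**2, 5*y**2 + 2*y*z - y*sin(y*z) + z*cos(x*z) - 3*exp(y + z), z*sin(y*z) + 4*z*cos(x*z) + 4*exp(x + y) + 3*exp(y + z))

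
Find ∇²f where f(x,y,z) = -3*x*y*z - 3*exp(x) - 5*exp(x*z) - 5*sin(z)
-5*x**2*exp(x*z) - 5*z**2*exp(x*z) - 3*exp(x) + 5*sin(z)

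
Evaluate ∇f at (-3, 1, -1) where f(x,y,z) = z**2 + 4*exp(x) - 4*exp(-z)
(4*exp(-3), 0, -2 + 4*E)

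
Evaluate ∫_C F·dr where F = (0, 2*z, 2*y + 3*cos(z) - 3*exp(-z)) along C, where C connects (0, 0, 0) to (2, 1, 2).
3*exp(-2) + 1 + 3*sin(2)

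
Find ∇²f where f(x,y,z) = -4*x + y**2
2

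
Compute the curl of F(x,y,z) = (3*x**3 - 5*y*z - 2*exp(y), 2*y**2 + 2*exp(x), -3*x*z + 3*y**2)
(6*y, -5*y + 3*z, 5*z + 2*exp(x) + 2*exp(y))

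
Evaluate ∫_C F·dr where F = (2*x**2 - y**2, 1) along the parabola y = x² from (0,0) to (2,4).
44/15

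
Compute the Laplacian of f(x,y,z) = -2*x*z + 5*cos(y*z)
-5*(y**2 + z**2)*cos(y*z)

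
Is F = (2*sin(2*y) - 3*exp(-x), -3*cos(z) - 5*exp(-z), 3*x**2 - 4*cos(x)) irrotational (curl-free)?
No, ∇×F = (-3*sin(z) - 5*exp(-z), -6*x - 4*sin(x), -4*cos(2*y))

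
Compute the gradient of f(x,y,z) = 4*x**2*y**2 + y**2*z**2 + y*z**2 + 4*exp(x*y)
(4*y*(2*x*y + exp(x*y)), 8*x**2*y + 4*x*exp(x*y) + 2*y*z**2 + z**2, 2*y*z*(y + 1))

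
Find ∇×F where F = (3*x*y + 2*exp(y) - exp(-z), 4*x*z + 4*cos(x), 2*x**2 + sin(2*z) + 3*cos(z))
(-4*x, -4*x + exp(-z), -3*x + 4*z - 2*exp(y) - 4*sin(x))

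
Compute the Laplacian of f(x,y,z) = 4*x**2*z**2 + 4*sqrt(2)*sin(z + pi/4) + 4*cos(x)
8*x**2 + 8*z**2 - 4*sqrt(2)*sin(z + pi/4) - 4*cos(x)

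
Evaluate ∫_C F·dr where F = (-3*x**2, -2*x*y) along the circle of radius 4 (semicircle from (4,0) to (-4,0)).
128/3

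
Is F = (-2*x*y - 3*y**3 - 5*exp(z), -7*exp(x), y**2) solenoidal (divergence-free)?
No, ∇·F = -2*y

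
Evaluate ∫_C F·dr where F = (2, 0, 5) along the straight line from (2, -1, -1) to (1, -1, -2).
-7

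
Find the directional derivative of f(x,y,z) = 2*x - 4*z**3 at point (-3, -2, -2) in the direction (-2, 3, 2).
-100*sqrt(17)/17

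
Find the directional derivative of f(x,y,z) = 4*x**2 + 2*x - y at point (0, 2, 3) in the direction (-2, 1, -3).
-5*sqrt(14)/14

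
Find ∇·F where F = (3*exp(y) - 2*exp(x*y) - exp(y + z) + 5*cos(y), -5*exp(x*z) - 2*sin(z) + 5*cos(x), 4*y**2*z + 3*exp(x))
2*y*(2*y - exp(x*y))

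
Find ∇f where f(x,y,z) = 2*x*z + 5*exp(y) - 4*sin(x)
(2*z - 4*cos(x), 5*exp(y), 2*x)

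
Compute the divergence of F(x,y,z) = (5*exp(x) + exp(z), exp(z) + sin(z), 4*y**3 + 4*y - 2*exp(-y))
5*exp(x)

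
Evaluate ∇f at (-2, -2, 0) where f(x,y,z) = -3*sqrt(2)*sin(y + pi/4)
(0, -3*sqrt(2)*sin(pi/4 + 2), 0)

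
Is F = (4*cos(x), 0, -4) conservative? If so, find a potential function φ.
Yes, F is conservative. φ = -4*z + 4*sin(x)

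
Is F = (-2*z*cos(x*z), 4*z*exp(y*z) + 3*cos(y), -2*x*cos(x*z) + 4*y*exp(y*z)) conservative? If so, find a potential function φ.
Yes, F is conservative. φ = 4*exp(y*z) + 3*sin(y) - 2*sin(x*z)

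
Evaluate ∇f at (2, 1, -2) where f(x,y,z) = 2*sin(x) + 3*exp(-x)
(2*cos(2) - 3*exp(-2), 0, 0)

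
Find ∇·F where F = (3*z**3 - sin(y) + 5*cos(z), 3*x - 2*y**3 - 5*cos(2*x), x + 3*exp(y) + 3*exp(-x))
-6*y**2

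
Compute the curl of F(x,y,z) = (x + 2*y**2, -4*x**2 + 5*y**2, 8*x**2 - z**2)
(0, -16*x, -8*x - 4*y)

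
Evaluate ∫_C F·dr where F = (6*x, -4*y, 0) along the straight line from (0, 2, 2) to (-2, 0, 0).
20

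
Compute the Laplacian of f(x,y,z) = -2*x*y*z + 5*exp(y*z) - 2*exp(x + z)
5*y**2*exp(y*z) + 5*z**2*exp(y*z) - 4*exp(x + z)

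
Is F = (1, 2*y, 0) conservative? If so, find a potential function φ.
Yes, F is conservative. φ = x + y**2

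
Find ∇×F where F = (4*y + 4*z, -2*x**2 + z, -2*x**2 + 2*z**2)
(-1, 4*x + 4, -4*x - 4)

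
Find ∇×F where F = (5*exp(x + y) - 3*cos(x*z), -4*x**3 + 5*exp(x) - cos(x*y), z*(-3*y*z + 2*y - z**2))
(z*(2 - 3*z), 3*x*sin(x*z), -12*x**2 + y*sin(x*y) + 5*exp(x) - 5*exp(x + y))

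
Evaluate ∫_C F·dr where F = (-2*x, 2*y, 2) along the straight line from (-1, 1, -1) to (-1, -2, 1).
7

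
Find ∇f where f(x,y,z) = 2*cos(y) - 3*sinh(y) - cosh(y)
(0, -2*sin(y) - sinh(y) - 3*cosh(y), 0)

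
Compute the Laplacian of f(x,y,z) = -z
0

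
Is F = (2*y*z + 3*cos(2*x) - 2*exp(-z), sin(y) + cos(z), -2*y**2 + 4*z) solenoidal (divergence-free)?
No, ∇·F = -6*sin(2*x) + cos(y) + 4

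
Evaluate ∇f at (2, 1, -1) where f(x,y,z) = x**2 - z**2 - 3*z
(4, 0, -1)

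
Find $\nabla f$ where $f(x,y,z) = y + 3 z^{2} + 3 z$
(0, 1, 6*z + 3)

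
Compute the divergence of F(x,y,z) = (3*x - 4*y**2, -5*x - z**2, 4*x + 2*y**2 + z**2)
2*z + 3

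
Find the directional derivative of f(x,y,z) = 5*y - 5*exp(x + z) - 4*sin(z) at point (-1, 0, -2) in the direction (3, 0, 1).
-2*sqrt(10)*(exp(3)*cos(2) + 5)*exp(-3)/5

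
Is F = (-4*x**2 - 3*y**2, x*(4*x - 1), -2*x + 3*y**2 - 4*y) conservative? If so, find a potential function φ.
No, ∇×F = (6*y - 4, 2, 8*x + 6*y - 1) ≠ 0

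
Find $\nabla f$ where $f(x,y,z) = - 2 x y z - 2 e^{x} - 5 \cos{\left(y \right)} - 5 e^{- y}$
(-2*y*z - 2*exp(x), -2*x*z + 5*sin(y) + 5*exp(-y), -2*x*y)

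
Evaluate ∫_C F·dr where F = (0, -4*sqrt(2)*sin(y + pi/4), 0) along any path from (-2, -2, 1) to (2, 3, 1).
4*sqrt(2)*(cos(pi/4 + 3) - sin(pi/4 + 2))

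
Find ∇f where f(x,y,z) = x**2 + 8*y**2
(2*x, 16*y, 0)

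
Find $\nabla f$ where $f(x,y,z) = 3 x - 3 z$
(3, 0, -3)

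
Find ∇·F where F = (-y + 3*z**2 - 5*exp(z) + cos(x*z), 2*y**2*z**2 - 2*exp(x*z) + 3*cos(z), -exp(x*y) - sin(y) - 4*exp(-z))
4*y*z**2 - z*sin(x*z) + 4*exp(-z)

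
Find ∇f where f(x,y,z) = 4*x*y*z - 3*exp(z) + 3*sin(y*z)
(4*y*z, z*(4*x + 3*cos(y*z)), 4*x*y + 3*y*cos(y*z) - 3*exp(z))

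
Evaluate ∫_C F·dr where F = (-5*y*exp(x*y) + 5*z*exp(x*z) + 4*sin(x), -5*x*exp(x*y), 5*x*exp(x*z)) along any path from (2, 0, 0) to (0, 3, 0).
-4 + 4*cos(2)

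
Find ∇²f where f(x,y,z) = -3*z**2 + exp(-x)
-6 + exp(-x)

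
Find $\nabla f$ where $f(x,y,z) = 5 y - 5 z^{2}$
(0, 5, -10*z)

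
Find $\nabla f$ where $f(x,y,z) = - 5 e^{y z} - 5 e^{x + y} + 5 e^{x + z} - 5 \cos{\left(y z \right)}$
(-5*exp(x + y) + 5*exp(x + z), -5*z*exp(y*z) + 5*z*sin(y*z) - 5*exp(x + y), -5*y*exp(y*z) + 5*y*sin(y*z) + 5*exp(x + z))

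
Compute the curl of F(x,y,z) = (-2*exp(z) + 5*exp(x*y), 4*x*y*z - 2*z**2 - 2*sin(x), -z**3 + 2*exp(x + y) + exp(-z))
(-4*x*y + 4*z + 2*exp(x + y), -2*exp(z) - 2*exp(x + y), -5*x*exp(x*y) + 4*y*z - 2*cos(x))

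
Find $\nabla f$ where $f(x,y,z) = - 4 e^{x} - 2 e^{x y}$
(-2*y*exp(x*y) - 4*exp(x), -2*x*exp(x*y), 0)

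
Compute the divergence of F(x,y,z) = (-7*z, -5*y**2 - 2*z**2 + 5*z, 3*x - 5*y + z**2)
-10*y + 2*z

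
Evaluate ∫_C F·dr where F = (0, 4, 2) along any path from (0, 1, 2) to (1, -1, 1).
-10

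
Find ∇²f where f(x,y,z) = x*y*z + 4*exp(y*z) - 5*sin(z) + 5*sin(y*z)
4*y**2*exp(y*z) - 5*y**2*sin(y*z) + z**2*(4*exp(y*z) - 5*sin(y*z)) + 5*sin(z)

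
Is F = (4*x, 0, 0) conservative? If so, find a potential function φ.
Yes, F is conservative. φ = 2*x**2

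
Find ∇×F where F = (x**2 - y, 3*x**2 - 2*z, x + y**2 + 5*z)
(2*y + 2, -1, 6*x + 1)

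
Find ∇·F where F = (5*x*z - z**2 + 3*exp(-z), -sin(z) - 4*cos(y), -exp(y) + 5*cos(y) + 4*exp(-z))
5*z + 4*sin(y) - 4*exp(-z)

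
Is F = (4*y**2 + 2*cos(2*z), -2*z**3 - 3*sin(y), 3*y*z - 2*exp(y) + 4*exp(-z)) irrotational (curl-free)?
No, ∇×F = (6*z**2 + 3*z - 2*exp(y), -4*sin(2*z), -8*y)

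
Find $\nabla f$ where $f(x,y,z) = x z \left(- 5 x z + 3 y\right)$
(z*(-10*x*z + 3*y), 3*x*z, x*(-10*x*z + 3*y))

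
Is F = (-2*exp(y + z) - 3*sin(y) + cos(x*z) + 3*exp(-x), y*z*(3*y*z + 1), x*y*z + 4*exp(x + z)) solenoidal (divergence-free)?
No, ∇·F = x*y + 6*y*z**2 - z*sin(x*z) + z + 4*exp(x + z) - 3*exp(-x)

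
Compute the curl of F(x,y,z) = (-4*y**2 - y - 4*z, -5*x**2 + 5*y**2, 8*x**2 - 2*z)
(0, -16*x - 4, -10*x + 8*y + 1)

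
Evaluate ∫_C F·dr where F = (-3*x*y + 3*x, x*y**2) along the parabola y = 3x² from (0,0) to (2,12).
6702/7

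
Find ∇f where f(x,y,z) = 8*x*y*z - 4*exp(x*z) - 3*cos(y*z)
(4*z*(2*y - exp(x*z)), z*(8*x + 3*sin(y*z)), 8*x*y - 4*x*exp(x*z) + 3*y*sin(y*z))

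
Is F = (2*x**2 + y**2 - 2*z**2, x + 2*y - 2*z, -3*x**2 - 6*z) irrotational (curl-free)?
No, ∇×F = (2, 6*x - 4*z, 1 - 2*y)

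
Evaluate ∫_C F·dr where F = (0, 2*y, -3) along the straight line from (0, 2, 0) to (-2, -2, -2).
6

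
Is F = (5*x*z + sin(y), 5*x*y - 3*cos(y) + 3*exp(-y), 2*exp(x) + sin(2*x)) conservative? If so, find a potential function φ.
No, ∇×F = (0, 5*x - 2*exp(x) - 2*cos(2*x), 5*y - cos(y)) ≠ 0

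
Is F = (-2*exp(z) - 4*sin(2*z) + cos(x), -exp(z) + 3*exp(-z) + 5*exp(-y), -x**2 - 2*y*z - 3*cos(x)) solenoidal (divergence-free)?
No, ∇·F = -2*y - sin(x) - 5*exp(-y)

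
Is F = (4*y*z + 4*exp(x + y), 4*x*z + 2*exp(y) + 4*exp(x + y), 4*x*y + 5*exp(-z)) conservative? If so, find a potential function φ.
Yes, F is conservative. φ = 4*x*y*z + 2*exp(y) + 4*exp(x + y) - 5*exp(-z)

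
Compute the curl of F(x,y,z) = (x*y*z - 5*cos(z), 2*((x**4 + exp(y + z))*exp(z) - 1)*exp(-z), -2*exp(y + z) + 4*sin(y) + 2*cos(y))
(-4*exp(y + z) - 2*sin(y) + 4*cos(y) - 2*exp(-z), x*y + 5*sin(z), x*(8*x**2 - z))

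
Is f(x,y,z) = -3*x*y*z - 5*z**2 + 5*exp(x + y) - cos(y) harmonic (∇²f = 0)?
No, ∇²f = 10*exp(x + y) + cos(y) - 10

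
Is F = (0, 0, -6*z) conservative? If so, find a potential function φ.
Yes, F is conservative. φ = -3*z**2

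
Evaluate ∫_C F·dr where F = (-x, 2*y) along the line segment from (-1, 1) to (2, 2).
3/2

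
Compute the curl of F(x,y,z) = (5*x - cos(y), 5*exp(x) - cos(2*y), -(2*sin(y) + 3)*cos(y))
(3*sin(y) - 2*cos(2*y), 0, 5*exp(x) - sin(y))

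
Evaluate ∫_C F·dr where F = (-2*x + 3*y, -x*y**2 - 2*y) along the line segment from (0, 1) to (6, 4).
-183/2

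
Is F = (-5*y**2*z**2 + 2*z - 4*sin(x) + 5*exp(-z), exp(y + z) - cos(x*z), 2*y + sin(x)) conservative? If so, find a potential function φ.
No, ∇×F = (-x*sin(x*z) - exp(y + z) + 2, -10*y**2*z - cos(x) + 2 - 5*exp(-z), z*(10*y*z + sin(x*z))) ≠ 0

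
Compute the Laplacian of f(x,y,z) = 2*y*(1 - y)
-4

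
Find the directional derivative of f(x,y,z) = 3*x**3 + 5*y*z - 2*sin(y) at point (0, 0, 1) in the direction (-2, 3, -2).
9*sqrt(17)/17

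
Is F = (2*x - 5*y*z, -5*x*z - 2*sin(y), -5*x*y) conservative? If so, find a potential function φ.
Yes, F is conservative. φ = x**2 - 5*x*y*z + 2*cos(y)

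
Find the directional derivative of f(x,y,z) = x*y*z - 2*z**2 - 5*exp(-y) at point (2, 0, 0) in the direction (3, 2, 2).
10*sqrt(17)/17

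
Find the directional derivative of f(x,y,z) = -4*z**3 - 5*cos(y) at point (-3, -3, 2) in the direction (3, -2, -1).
sqrt(14)*(5*sin(3) + 24)/7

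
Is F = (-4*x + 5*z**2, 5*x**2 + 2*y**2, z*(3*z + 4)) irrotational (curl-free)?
No, ∇×F = (0, 10*z, 10*x)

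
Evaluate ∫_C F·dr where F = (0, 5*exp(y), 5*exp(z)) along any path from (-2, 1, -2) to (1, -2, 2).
5*E*(-1 + E)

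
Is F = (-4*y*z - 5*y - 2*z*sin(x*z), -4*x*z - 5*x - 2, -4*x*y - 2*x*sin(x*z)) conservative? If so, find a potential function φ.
Yes, F is conservative. φ = -4*x*y*z - 5*x*y - 2*y + 2*cos(x*z)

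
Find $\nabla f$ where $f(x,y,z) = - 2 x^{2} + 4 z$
(-4*x, 0, 4)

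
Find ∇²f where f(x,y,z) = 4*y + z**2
2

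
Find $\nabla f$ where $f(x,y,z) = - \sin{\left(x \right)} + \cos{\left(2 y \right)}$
(-cos(x), -2*sin(2*y), 0)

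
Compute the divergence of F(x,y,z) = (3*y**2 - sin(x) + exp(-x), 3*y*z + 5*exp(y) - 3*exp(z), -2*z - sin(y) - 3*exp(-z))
3*z + 5*exp(y) - cos(x) - 2 + 3*exp(-z) - exp(-x)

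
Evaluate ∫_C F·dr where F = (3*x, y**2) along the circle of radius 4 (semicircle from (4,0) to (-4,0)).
0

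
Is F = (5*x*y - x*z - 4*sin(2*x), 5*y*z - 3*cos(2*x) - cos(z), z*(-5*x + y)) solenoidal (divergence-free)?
No, ∇·F = -5*x + 6*y + 4*z - 8*cos(2*x)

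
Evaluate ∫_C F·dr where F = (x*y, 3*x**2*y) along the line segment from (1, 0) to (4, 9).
4779/4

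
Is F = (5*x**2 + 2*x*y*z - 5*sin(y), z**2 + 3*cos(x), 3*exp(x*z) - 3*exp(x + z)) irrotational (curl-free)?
No, ∇×F = (-2*z, 2*x*y - 3*z*exp(x*z) + 3*exp(x + z), -2*x*z - 3*sin(x) + 5*cos(y))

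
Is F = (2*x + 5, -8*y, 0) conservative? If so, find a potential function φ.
Yes, F is conservative. φ = x**2 + 5*x - 4*y**2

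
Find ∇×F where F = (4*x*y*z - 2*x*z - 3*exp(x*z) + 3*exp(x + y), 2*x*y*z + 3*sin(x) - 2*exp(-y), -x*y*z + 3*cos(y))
(-2*x*y - x*z - 3*sin(y), 4*x*y - 3*x*exp(x*z) - 2*x + y*z, -4*x*z + 2*y*z - 3*exp(x + y) + 3*cos(x))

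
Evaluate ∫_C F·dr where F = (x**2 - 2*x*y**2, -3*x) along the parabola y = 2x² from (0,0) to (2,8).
-344/3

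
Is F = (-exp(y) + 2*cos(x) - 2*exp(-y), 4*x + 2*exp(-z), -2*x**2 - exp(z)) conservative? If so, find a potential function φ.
No, ∇×F = (2*exp(-z), 4*x, exp(y) + 4 - 2*exp(-y)) ≠ 0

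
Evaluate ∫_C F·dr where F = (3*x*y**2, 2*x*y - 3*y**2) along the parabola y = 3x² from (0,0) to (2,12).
-6048/5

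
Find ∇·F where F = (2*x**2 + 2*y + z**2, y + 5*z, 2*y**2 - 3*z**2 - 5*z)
4*x - 6*z - 4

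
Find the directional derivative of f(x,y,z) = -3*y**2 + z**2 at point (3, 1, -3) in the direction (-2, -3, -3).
18*sqrt(22)/11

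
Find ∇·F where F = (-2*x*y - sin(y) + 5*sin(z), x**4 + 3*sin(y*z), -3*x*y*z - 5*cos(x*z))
-3*x*y + 5*x*sin(x*z) - 2*y + 3*z*cos(y*z)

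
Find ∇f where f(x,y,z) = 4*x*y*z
(4*y*z, 4*x*z, 4*x*y)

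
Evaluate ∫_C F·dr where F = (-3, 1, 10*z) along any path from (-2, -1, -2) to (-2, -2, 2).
-1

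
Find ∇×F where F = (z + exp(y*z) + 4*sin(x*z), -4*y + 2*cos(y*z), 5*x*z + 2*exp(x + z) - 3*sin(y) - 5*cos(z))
(2*y*sin(y*z) - 3*cos(y), 4*x*cos(x*z) + y*exp(y*z) - 5*z - 2*exp(x + z) + 1, -z*exp(y*z))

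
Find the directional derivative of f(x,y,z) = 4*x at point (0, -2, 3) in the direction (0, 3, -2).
0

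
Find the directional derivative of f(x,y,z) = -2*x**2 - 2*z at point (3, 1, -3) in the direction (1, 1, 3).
-18*sqrt(11)/11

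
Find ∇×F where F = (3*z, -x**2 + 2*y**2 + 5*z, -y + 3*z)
(-6, 3, -2*x)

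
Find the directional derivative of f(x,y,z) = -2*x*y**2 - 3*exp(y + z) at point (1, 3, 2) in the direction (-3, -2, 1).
3*sqrt(14)*(26 + exp(5))/14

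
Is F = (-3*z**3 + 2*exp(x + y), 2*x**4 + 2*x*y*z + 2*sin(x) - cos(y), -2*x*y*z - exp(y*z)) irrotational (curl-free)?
No, ∇×F = (-2*x*y - 2*x*z - z*exp(y*z), z*(2*y - 9*z), 8*x**3 + 2*y*z - 2*exp(x + y) + 2*cos(x))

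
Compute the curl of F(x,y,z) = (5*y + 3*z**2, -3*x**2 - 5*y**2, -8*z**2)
(0, 6*z, -6*x - 5)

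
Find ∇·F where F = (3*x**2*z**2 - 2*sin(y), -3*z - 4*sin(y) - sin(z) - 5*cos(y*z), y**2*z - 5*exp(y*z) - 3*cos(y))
6*x*z**2 + y**2 - 5*y*exp(y*z) + 5*z*sin(y*z) - 4*cos(y)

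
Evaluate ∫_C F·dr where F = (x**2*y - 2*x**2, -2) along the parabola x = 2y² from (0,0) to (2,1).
-106/21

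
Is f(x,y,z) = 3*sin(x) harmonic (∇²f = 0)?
No, ∇²f = -3*sin(x)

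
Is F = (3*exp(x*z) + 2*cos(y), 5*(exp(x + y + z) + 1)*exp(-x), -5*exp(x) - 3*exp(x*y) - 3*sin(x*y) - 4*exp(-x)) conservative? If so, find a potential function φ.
No, ∇×F = (-3*x*exp(x*y) - 3*x*cos(x*y) - 5*exp(y + z), 3*x*exp(x*z) + 3*y*exp(x*y) + 3*y*cos(x*y) + 5*exp(x) - 4*exp(-x), 2*sin(y) - 5*exp(-x)) ≠ 0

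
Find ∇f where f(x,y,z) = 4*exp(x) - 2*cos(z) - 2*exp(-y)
(4*exp(x), 2*exp(-y), 2*sin(z))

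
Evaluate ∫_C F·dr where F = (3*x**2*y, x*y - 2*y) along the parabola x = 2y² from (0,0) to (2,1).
89/14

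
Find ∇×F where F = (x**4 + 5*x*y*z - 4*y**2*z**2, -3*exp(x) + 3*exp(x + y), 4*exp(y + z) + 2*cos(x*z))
(4*exp(y + z), 5*x*y - 8*y**2*z + 2*z*sin(x*z), -5*x*z + 8*y*z**2 - 3*exp(x) + 3*exp(x + y))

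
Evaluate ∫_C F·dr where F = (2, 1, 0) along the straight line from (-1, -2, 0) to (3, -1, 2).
9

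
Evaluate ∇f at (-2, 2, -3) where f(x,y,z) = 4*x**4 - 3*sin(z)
(-128, 0, -3*cos(3))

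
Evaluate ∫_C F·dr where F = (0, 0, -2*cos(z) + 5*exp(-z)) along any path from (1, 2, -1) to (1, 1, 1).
-4*sin(1) + 10*sinh(1)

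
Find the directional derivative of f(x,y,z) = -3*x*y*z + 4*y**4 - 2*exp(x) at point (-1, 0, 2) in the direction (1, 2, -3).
sqrt(14)*(-1 + 6*E)*exp(-1)/7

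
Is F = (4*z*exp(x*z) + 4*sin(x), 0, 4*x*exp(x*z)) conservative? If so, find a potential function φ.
Yes, F is conservative. φ = 4*exp(x*z) - 4*cos(x)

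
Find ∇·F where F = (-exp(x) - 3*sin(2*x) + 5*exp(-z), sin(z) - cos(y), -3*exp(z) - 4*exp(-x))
-exp(x) - 3*exp(z) + sin(y) - 6*cos(2*x)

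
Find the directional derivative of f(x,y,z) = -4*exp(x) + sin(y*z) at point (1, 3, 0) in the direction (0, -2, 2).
3*sqrt(2)/2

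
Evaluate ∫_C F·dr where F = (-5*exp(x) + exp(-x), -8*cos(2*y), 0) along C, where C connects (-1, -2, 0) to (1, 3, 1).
4*(-E*(sin(4) + sin(6) + E) + 1)*exp(-1)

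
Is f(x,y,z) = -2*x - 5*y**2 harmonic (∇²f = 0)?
No, ∇²f = -10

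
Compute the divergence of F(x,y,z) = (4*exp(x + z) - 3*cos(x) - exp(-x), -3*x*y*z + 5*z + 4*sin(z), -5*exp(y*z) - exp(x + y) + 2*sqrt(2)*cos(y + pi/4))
-3*x*z - 5*y*exp(y*z) + 4*exp(x + z) + 3*sin(x) + exp(-x)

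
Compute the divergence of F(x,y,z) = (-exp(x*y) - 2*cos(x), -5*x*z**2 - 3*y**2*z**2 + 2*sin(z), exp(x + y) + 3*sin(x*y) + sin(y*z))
-6*y*z**2 - y*exp(x*y) + y*cos(y*z) + 2*sin(x)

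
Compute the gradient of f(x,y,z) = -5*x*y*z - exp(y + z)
(-5*y*z, -5*x*z - exp(y + z), -5*x*y - exp(y + z))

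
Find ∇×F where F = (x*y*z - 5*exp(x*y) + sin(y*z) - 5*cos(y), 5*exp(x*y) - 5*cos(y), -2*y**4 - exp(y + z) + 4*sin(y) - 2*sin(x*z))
(-8*y**3 - exp(y + z) + 4*cos(y), x*y + y*cos(y*z) + 2*z*cos(x*z), -x*z + 5*x*exp(x*y) + 5*y*exp(x*y) - z*cos(y*z) - 5*sin(y))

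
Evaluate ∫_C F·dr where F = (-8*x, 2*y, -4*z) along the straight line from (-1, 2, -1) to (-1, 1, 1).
-3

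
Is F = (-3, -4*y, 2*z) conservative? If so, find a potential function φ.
Yes, F is conservative. φ = -3*x - 2*y**2 + z**2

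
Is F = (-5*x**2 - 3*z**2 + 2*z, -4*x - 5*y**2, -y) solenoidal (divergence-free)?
No, ∇·F = -10*x - 10*y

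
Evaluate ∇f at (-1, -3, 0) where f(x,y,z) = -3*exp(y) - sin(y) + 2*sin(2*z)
(0, -3*exp(-3) - cos(3), 4)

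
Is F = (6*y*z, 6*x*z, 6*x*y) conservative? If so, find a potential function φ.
Yes, F is conservative. φ = 6*x*y*z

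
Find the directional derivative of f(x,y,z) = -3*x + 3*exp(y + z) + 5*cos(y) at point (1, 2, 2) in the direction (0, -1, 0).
-3*exp(4) + 5*sin(2)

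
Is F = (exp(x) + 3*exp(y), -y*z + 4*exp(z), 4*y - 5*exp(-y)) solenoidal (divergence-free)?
No, ∇·F = -z + exp(x)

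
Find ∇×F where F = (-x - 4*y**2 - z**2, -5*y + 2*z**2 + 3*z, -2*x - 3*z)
(-4*z - 3, 2 - 2*z, 8*y)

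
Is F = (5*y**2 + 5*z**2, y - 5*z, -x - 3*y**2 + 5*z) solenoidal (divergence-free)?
No, ∇·F = 6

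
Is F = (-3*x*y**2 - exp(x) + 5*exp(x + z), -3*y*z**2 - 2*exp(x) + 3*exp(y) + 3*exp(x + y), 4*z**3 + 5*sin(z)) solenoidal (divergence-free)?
No, ∇·F = -3*y**2 + 9*z**2 - exp(x) + 3*exp(y) + 3*exp(x + y) + 5*exp(x + z) + 5*cos(z)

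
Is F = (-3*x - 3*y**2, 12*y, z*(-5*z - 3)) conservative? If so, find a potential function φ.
No, ∇×F = (0, 0, 6*y) ≠ 0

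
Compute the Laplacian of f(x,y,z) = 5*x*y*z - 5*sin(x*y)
5*(x**2 + y**2)*sin(x*y)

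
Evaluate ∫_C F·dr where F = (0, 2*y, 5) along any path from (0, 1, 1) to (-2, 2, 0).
-2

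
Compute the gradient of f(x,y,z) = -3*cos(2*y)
(0, 6*sin(2*y), 0)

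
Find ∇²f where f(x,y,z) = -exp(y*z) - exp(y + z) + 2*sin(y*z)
-y**2*exp(y*z) - 2*y**2*sin(y*z) - z**2*exp(y*z) - 2*z**2*sin(y*z) - 2*exp(y + z)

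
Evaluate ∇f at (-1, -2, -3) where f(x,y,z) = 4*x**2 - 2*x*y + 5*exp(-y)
(-4, 2 - 5*exp(2), 0)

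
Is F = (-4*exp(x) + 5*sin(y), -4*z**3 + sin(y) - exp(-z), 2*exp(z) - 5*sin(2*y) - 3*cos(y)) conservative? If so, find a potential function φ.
No, ∇×F = (12*z**2 + 3*sin(y) - 10*cos(2*y) - exp(-z), 0, -5*cos(y)) ≠ 0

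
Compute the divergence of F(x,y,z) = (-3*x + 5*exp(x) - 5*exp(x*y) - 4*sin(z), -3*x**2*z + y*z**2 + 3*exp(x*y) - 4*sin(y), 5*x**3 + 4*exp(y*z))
3*x*exp(x*y) - 5*y*exp(x*y) + 4*y*exp(y*z) + z**2 + 5*exp(x) - 4*cos(y) - 3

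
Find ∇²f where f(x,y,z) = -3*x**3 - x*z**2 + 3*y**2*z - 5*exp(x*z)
-5*x**2*exp(x*z) - 20*x - 5*z**2*exp(x*z) + 6*z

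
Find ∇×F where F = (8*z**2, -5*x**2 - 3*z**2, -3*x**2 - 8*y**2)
(-16*y + 6*z, 6*x + 16*z, -10*x)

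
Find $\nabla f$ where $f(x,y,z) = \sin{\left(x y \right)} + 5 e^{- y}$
(y*cos(x*y), x*cos(x*y) - 5*exp(-y), 0)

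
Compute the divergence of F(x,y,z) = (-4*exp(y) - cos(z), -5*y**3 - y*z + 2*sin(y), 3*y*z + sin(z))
-15*y**2 + 3*y - z + 2*cos(y) + cos(z)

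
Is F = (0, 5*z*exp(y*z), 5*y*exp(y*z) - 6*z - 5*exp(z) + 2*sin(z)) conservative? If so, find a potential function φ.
Yes, F is conservative. φ = -3*z**2 - 5*exp(z) + 5*exp(y*z) - 2*cos(z)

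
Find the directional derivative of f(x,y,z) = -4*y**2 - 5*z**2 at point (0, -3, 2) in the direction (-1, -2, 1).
-34*sqrt(6)/3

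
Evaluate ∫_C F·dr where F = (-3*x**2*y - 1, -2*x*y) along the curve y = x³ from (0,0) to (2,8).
-1006/7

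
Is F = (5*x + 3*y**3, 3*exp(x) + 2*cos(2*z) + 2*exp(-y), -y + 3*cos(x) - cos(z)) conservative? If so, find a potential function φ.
No, ∇×F = (4*sin(2*z) - 1, 3*sin(x), -9*y**2 + 3*exp(x)) ≠ 0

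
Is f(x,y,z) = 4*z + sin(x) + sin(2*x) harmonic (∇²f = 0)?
No, ∇²f = -(8*cos(x) + 1)*sin(x)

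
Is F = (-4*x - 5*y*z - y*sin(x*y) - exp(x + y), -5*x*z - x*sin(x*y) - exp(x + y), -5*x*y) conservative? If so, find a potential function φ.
Yes, F is conservative. φ = -2*x**2 - 5*x*y*z - exp(x + y) + cos(x*y)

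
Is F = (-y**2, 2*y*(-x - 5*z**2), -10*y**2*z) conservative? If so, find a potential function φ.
Yes, F is conservative. φ = y**2*(-x - 5*z**2)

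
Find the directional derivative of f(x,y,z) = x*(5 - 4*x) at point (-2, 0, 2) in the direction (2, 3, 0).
42*sqrt(13)/13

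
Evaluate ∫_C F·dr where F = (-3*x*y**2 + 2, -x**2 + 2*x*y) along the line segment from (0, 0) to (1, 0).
2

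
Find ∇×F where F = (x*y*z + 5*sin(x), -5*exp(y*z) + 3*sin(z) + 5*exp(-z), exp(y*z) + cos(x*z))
(5*y*exp(y*z) + z*exp(y*z) - 3*cos(z) + 5*exp(-z), x*y + z*sin(x*z), -x*z)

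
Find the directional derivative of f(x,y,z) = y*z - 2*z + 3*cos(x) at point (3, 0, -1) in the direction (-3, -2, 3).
sqrt(22)*(-4 + 9*sin(3))/22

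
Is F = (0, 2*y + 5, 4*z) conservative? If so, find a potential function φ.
Yes, F is conservative. φ = y**2 + 5*y + 2*z**2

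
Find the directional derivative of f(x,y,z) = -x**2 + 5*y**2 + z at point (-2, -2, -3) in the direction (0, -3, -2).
58*sqrt(13)/13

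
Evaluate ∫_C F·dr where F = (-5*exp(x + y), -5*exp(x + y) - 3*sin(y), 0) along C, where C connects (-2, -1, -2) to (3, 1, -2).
5*(1 - exp(7))*exp(-3)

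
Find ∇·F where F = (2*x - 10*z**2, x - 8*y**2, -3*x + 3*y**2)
2 - 16*y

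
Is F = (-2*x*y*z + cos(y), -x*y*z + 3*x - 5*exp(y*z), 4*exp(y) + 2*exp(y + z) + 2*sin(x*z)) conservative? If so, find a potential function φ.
No, ∇×F = (x*y + 5*y*exp(y*z) + 4*exp(y) + 2*exp(y + z), -2*x*y - 2*z*cos(x*z), 2*x*z - y*z + sin(y) + 3) ≠ 0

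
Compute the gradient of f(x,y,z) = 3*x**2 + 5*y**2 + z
(6*x, 10*y, 1)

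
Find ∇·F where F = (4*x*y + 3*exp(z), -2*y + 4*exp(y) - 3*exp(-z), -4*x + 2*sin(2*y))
4*y + 4*exp(y) - 2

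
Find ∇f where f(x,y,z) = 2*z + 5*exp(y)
(0, 5*exp(y), 2)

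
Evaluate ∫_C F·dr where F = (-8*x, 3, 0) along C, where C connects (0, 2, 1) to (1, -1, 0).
-13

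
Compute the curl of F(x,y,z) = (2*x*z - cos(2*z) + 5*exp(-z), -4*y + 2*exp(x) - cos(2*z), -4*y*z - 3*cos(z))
(-4*z - 2*sin(2*z), 2*x + 2*sin(2*z) - 5*exp(-z), 2*exp(x))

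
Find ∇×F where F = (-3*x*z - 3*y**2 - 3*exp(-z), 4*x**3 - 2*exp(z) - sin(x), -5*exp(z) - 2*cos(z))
(2*exp(z), -3*x + 3*exp(-z), 12*x**2 + 6*y - cos(x))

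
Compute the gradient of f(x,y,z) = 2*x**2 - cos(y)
(4*x, sin(y), 0)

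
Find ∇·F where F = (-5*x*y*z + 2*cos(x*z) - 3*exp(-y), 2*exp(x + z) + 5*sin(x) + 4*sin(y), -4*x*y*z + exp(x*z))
-4*x*y + x*exp(x*z) - 5*y*z - 2*z*sin(x*z) + 4*cos(y)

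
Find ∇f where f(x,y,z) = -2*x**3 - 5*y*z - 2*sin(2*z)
(-6*x**2, -5*z, -5*y - 4*cos(2*z))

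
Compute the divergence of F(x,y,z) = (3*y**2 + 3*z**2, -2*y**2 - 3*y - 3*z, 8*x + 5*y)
-4*y - 3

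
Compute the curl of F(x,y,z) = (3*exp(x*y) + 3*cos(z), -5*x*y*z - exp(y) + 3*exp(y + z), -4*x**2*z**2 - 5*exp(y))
(5*x*y - 5*exp(y) - 3*exp(y + z), 8*x*z**2 - 3*sin(z), -3*x*exp(x*y) - 5*y*z)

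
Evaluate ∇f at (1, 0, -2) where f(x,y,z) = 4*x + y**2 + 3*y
(4, 3, 0)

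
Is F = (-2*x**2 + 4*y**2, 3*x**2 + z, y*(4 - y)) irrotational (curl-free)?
No, ∇×F = (3 - 2*y, 0, 6*x - 8*y)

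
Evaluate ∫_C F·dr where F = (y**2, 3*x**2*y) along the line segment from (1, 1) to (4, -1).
16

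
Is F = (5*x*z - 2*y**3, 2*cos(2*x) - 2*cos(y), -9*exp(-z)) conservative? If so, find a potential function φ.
No, ∇×F = (0, 5*x, 6*y**2 - 4*sin(2*x)) ≠ 0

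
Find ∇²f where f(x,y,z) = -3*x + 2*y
0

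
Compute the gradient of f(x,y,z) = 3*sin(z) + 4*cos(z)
(0, 0, -4*sin(z) + 3*cos(z))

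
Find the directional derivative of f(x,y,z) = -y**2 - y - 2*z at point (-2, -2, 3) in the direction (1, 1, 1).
sqrt(3)/3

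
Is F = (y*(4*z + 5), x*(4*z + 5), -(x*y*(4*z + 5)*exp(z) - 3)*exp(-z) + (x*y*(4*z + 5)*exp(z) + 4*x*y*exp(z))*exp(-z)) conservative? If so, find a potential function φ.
Yes, F is conservative. φ = (x*y*(4*z + 5)*exp(z) - 3)*exp(-z)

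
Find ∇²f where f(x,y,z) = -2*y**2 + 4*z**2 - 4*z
4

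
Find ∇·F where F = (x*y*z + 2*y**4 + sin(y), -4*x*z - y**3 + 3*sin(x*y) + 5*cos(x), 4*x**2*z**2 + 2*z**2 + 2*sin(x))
8*x**2*z + 3*x*cos(x*y) - 3*y**2 + y*z + 4*z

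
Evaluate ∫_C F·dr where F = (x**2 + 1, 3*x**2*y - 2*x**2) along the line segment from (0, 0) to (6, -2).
234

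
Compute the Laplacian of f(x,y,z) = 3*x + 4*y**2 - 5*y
8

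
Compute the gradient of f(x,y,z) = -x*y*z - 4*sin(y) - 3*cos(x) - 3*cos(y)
(-y*z + 3*sin(x), -x*z + 3*sin(y) - 4*cos(y), -x*y)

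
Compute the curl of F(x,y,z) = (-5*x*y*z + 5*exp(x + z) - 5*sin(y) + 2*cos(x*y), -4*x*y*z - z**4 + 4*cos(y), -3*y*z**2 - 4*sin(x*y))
(4*x*y - 4*x*cos(x*y) + 4*z**3 - 3*z**2, -5*x*y + 4*y*cos(x*y) + 5*exp(x + z), 5*x*z + 2*x*sin(x*y) - 4*y*z + 5*cos(y))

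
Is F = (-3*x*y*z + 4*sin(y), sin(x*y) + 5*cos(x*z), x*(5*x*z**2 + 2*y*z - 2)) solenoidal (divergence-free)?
No, ∇·F = 2*x*(5*x*z + y) + x*cos(x*y) - 3*y*z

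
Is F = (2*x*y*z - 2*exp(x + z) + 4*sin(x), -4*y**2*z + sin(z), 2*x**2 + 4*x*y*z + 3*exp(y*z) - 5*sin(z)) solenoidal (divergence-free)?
No, ∇·F = 4*x*y - 6*y*z + 3*y*exp(y*z) - 2*exp(x + z) + 4*cos(x) - 5*cos(z)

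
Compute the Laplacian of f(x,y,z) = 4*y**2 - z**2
6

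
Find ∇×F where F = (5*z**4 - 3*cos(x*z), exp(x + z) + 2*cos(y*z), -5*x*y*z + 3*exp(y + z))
(-5*x*z + 2*y*sin(y*z) - exp(x + z) + 3*exp(y + z), 3*x*sin(x*z) + 5*y*z + 20*z**3, exp(x + z))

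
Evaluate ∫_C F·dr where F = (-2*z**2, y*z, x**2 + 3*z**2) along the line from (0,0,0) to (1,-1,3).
23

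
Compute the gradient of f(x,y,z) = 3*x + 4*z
(3, 0, 4)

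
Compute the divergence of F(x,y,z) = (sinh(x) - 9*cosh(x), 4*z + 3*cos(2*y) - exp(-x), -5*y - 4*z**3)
-12*z**2 - 6*sin(2*y) - 9*sinh(x) + cosh(x)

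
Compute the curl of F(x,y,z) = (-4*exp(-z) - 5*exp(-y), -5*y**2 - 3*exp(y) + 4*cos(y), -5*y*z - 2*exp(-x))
(-5*z, 4*exp(-z) - 2*exp(-x), -5*exp(-y))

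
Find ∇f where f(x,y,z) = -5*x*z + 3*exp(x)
(-5*z + 3*exp(x), 0, -5*x)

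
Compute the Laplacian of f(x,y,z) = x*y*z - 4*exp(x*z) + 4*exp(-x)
-4*x**2*exp(x*z) - 4*z**2*exp(x*z) + 4*exp(-x)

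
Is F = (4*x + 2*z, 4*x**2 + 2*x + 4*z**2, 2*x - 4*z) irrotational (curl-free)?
No, ∇×F = (-8*z, 0, 8*x + 2)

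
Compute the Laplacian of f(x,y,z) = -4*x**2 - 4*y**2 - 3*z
-16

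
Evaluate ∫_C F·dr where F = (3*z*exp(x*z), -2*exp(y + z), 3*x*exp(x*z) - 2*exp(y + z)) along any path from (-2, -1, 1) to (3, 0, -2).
-5*exp(-2) + 3*exp(-6) + 2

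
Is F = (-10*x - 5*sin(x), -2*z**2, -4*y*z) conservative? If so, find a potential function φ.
Yes, F is conservative. φ = -5*x**2 - 2*y*z**2 + 5*cos(x)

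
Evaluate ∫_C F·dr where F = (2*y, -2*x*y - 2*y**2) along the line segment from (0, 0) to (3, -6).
54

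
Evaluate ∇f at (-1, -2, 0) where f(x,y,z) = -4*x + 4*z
(-4, 0, 4)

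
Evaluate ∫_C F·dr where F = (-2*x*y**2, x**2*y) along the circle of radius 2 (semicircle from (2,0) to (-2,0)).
0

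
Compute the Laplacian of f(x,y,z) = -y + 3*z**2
6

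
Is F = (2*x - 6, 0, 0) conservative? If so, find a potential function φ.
Yes, F is conservative. φ = x*(x - 6)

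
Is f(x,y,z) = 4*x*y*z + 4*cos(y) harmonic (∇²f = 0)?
No, ∇²f = -4*cos(y)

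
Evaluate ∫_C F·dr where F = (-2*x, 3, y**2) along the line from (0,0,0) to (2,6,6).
86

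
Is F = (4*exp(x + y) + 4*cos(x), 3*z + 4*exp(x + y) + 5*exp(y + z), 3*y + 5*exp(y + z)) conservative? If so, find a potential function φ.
Yes, F is conservative. φ = 3*y*z + 4*exp(x + y) + 5*exp(y + z) + 4*sin(x)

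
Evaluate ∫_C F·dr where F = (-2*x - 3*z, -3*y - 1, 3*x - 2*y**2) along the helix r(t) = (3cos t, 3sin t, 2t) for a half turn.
0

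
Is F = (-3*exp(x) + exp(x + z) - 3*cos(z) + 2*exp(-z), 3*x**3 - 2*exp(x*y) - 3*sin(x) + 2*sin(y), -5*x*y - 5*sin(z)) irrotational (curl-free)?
No, ∇×F = (-5*x, 5*y + exp(x + z) + 3*sin(z) - 2*exp(-z), 9*x**2 - 2*y*exp(x*y) - 3*cos(x))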